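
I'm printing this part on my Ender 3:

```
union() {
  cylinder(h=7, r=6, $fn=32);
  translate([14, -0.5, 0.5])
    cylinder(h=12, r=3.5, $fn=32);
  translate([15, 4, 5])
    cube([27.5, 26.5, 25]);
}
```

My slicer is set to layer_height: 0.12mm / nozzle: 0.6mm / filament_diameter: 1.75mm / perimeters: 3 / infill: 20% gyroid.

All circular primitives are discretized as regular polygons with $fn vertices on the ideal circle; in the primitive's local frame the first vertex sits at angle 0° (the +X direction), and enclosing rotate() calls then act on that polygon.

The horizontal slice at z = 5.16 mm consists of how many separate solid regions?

3

At z = 5.16 mm: the cylinder: section is a regular 32-gon, circumradius r=6; the cylinder at (14, -0.5): section is a regular 32-gon, circumradius r=3.5; the cube at (15, 4) is present — its section is the full 27.5×26.5 rectangle; Taking the union: the 3 present regions are separate (no shared area or edge), so areas and boundary lengths simply add and each stays a separate island — 3 connected regions. The result has 3 disconnected regions.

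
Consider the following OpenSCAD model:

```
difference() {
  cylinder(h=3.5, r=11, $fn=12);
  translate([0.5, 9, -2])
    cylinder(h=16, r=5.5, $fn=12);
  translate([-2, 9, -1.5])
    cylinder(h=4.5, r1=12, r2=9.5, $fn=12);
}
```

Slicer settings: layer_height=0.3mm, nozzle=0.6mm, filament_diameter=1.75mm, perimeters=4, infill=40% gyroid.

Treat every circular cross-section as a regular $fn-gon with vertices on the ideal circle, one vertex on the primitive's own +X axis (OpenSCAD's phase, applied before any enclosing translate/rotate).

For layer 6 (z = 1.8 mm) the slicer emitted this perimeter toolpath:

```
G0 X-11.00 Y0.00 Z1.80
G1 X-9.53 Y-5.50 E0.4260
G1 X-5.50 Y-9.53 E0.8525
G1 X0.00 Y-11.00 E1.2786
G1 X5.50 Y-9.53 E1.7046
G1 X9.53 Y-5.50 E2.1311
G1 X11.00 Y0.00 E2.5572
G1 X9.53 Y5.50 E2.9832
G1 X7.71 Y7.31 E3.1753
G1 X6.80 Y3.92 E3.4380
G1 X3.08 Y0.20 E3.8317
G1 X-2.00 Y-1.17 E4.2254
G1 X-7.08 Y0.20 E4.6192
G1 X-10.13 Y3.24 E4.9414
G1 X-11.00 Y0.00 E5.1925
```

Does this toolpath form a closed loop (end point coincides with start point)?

yes

Start point (G0): (-11.00, 0.00). End point (last G1): the path returns to the start — closed.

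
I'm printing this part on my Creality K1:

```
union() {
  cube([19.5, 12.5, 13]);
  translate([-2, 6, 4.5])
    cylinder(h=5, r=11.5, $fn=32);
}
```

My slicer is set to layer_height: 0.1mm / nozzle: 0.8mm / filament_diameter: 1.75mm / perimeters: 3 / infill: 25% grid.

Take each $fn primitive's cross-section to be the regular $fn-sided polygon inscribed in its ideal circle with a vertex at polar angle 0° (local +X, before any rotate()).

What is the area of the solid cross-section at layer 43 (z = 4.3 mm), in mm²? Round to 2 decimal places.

243.75 mm²

At z = 4.3 mm: the cube (footprint 19.5×12.5) is included at this height (area 243.75 mm²); the cylinder at (-2, 6) is not intersected at this z (z outside [4.5, 9.5]); Combining (union): only the 19.5×12.5 cube is present, so the union is just that shape — area = 243.75 mm². Overall, the cross-section is a single solid region. Net area = 243.75 mm².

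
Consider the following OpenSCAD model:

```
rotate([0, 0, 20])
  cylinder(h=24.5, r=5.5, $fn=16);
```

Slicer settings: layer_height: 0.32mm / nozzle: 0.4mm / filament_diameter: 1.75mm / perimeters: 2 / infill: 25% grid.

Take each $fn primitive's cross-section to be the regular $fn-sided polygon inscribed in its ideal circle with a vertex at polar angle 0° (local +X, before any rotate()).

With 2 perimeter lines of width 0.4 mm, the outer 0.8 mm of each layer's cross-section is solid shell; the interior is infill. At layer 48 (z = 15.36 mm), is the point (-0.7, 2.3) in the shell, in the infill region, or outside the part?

At z = 15.36 mm: the r=5.5 cylinder contributes a regular 16-gon of circumradius 5.5; (whole slice rotated 20° about Z — lengths, areas and connectivity unchanged). Overall, the cross-section is a single solid region. Undo the 20° rotation: the query point maps to (0.129, 2.401) in the un-rotated model frame. The nearest boundary edge runs (2.10, 5.08)→(0.00, 5.50); distance from the point to it = 3.01 mm. The point is inside the cross-section and 3.01 mm from the nearest boundary — more than the 0.8 mm shell width (2 × 0.4), so it's in the infill interior.

infill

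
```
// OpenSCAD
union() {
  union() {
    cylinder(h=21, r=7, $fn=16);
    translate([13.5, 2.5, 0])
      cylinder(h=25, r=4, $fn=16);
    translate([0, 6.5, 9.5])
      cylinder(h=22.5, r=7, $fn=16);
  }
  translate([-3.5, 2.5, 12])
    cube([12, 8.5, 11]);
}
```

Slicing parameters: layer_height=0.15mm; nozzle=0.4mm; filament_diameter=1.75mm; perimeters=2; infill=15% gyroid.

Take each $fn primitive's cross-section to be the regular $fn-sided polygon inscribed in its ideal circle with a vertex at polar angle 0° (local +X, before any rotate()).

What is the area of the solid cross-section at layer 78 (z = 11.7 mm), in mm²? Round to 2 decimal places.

285.49 mm²

At z = 11.7 mm: the r=7 cylinder contributes a regular 16-gon of circumradius 7 (area = (16/2)·7.000²·sin(360°/16) = 150.01 mm²); the r=4 cylinder at (13.5, 2.5) contributes a regular 16-gon of circumradius 4 (area = (16/2)·4.000²·sin(360°/16) = 48.98 mm²); the cylinder at (0, 6.5): section is a regular 16-gon, circumradius r=7 (area = (16/2)·7.000²·sin(360°/16) = 150.01 mm²); Combining (union): the regions partially overlap — summed areas 349.01 mm² minus the doubly-counted overlap 63.52 mm² gives 285.49 mm² — area = 285.49 mm²; the cube at (-3.5, 2.5) is absent (z outside [12, 23]); Taking the union: only that combined region is present, so the union is just that shape — area = 285.49 mm². Overall, the cross-section has 2 separate islands. Net area = 285.49 mm².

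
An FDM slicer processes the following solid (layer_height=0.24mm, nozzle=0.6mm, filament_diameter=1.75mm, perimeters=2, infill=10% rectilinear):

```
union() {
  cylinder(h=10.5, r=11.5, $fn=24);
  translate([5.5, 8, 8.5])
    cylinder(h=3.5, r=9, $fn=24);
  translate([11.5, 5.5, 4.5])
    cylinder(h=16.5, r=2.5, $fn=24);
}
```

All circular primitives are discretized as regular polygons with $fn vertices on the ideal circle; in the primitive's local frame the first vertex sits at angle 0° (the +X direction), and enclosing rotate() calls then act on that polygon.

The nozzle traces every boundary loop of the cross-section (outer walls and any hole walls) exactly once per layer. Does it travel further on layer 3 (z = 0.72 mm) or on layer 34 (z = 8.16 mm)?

layer 34 (z = 8.16 mm)

Layer 3 (z = 0.72): the r=11.5 cylinder contributes a regular 24-gon of circumradius 11.5 (perimeter = 2·24·11.500·sin(180°/24) = 72.05 mm); the cylinder at (5.5, 8) is not intersected at this z (z outside [8.5, 12]); the cylinder at (11.5, 5.5) does not reach this height (z outside [4.5, 21]); Combining (union): only the r=11.5 cylinder is present, so the union is just that shape — boundary = 72.05 mm. So its perimeter = 72.05 mm. Layer 34 (z = 8.16): the cylinder: section is a regular 24-gon, circumradius r=11.5 (perimeter = 2·24·11.500·sin(180°/24) = 72.05 mm); the cylinder at (5.5, 8) does not reach this height (z outside [8.5, 12]); the r=2.5 cylinder at (11.5, 5.5) contributes a regular 24-gon of circumradius 2.5 (perimeter = 2·24·2.500·sin(180°/24) = 15.66 mm); Combining (union): the regions partially overlap (shared area 3.25 mm²), so the edge portions inside another operand are dropped and the merged outline is re-measured after clipping — boundary = 79.03 mm. So its perimeter = 79.03 mm. Layer 34 is larger (79.03 vs 72.05 mm).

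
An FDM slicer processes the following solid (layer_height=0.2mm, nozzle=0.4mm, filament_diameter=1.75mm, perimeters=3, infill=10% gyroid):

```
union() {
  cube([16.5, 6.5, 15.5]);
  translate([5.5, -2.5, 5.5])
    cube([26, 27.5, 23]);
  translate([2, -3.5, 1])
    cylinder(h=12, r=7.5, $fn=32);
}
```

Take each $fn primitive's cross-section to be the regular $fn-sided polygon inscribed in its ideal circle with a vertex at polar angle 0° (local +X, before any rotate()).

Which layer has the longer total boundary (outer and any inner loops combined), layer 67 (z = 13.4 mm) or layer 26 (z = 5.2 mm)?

Layer 67 (z = 13.4): the cube is present — its section is the full 16.5×6.5 rectangle (perimeter 46.00 mm); the cube at (5.5, -2.5) is present — its section is the full 26×27.5 rectangle (perimeter 107.00 mm); the cylinder at (2, -3.5) is not intersected at this z (z outside [1, 13]); Combining (union): the regions partially overlap (shared area 71.50 mm²), so the edge portions inside another operand are dropped and the merged outline is re-measured after clipping — boundary = 118.00 mm. So its perimeter = 118.00 mm. Layer 26 (z = 5.2): the 16.5×6.5 cube contributes its full rectangle (perimeter 46.00 mm); the cube at (5.5, -2.5) is not intersected at this z (z outside [5.5, 28.5]); the cylinder at (2, -3.5): section is a regular 32-gon, circumradius r=7.5 (perimeter = 2·32·7.500·sin(180°/32) = 47.05 mm); Combining (union): the regions partially overlap (shared area 26.49 mm²), so the edge portions inside another operand are dropped and the merged outline is re-measured after clipping — boundary = 70.62 mm. So its perimeter = 70.62 mm. Layer 67 is larger (118.00 vs 70.62 mm).

layer 67 (z = 13.4 mm)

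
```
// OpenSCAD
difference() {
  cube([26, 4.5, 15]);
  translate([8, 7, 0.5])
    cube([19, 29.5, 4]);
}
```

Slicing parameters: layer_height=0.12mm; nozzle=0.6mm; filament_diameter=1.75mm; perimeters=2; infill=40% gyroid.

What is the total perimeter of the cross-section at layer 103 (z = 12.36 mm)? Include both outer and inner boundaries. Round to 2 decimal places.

61.00 mm

At z = 12.36 mm: the 26×4.5 cube contributes its full rectangle (perimeter 61.00 mm); the cube at (8, 7) is not intersected at this z (z outside [0.5, 4.5]); Subtracting the remaining from the first: none of the subtracted shapes is present at this height, so the 26×4.5 cube is unchanged — boundary = 61.00 mm. Overall, the cross-section is a single solid region. Total boundary length (outer) = 61.00 mm.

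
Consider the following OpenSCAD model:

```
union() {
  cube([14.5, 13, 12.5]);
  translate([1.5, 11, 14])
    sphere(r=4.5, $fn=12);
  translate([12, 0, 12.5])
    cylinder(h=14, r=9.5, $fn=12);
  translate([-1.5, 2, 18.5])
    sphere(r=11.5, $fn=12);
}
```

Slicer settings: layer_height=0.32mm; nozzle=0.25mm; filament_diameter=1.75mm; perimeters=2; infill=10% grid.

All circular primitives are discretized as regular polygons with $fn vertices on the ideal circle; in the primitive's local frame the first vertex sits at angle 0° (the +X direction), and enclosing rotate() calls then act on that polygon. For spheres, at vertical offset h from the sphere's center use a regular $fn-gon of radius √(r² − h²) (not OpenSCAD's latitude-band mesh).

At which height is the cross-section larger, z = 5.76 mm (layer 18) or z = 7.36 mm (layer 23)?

layer 23 (z = 7.36 mm)

Layer 18 (z = 5.76): the 14.5×13 cube contributes its full rectangle (area 188.50 mm²); the sphere at (1.5, 11) is not intersected at this z (|z−center|=8.240 > r=4.5); the cylinder at (12, 0) does not reach this height (z outside [12.5, 26.5]); the sphere at (-1.5, 2) is not intersected at this z (|z−center|=12.740 > r=11.5); Merging all regions: only the 14.5×13 cube is present, so the union is just that shape — area = 188.50 mm². So its area = 188.50 mm². Layer 23 (z = 7.36): the cube is present — its section is the full 14.5×13 rectangle (area 188.50 mm²); the sphere at (1.5, 11) does not reach this height (|z−center|=6.640 > r=4.5); the cylinder at (12, 0) does not reach this height (z outside [12.5, 26.5]); the r=11.5 sphere at (-1.5, 2) contributes a regular 12-gon of circumradius √(11.5²−11.14²) = 2.855 (area = (12/2)·2.855²·sin(360°/12) = 24.45 mm²); Combining (union): the regions partially overlap — summed areas 212.95 mm² minus the doubly-counted overlap 4.19 mm² gives 208.76 mm² — area = 208.76 mm². So its area = 208.76 mm². Layer 23 is larger (208.76 vs 188.50 mm²).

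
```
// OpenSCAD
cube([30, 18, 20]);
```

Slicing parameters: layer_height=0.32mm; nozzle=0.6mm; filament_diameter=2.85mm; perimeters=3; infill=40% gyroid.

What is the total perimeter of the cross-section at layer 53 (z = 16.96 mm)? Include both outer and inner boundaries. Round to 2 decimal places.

At z = 16.96 mm: the cube is present — its section is the full 30×18 rectangle (perimeter 96.00 mm). Overall, the cross-section is a single solid region. Total boundary length (outer) = 96.00 mm.

96.00 mm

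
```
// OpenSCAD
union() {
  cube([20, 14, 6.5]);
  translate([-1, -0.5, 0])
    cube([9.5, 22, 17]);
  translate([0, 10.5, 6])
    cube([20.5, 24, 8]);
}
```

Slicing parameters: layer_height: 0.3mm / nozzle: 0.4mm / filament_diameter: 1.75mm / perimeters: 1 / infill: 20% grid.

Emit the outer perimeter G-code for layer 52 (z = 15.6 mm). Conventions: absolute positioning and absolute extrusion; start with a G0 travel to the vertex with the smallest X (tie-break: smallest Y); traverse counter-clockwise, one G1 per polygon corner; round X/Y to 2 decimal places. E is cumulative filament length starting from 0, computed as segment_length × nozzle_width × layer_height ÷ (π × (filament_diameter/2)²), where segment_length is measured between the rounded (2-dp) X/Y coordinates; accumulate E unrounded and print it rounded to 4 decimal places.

G0 X-1.00 Y-0.50 Z15.60
G1 X8.50 Y-0.50 E0.4740
G1 X8.50 Y21.50 E1.5715
G1 X-1.00 Y21.50 E2.0455
G1 X-1.00 Y-0.50 E3.1431

At z = 15.6 mm: the cube is not intersected at this z (z outside [0, 6.5]); the 9.5×22 cube at (-1, -0.5) contributes its full rectangle; the cube at (0, 10.5) is not intersected at this z (z outside [6, 14]); Taking the union: only the 9.5×22 cube at (-1, -0.5) is present, so the union is just that shape — 1 connected region. The outline is a single polygon with 4 vertices. Extrusion per mm of travel: 0.4 × 0.3 / (π × 0.875²) = 0.049890. Accumulating E over each segment gives final E = 3.1431.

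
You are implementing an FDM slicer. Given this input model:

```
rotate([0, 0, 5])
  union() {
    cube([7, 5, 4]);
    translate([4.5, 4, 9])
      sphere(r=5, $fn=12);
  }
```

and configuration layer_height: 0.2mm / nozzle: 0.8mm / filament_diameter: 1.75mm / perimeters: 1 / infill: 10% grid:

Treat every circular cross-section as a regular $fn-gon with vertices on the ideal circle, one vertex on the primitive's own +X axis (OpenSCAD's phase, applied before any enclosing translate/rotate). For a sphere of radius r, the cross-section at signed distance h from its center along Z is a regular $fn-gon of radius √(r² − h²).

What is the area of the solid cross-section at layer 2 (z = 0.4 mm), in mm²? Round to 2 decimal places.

35.00 mm²

At z = 0.4 mm: the cube is present — its section is the full 7×5 rectangle (area 35.00 mm²); the sphere at (4.5, 4) is not intersected at this z (|z−center|=8.600 > r=5); Merging all regions: only the 7×5 cube is present, so the union is just that shape — area = 35.00 mm²; (rotated 5° about Z; rotation is an isometry so areas/perimeters/island counts are preserved). Overall, the cross-section is a single solid region. Net area = 35.00 mm².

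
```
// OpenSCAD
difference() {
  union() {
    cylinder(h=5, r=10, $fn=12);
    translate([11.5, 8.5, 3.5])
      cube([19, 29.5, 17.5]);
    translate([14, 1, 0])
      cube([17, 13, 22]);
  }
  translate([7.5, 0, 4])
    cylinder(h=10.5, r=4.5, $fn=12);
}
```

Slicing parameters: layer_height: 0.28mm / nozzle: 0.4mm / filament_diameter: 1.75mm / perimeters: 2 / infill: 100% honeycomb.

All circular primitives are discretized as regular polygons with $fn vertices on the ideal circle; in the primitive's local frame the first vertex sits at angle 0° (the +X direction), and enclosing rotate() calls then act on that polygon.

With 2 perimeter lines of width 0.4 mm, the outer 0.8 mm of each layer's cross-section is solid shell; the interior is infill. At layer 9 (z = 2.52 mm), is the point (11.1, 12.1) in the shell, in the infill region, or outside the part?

outside

At z = 2.52 mm: the r=10 cylinder gives a regular 12-gon of circumradius 10 (constant along its height); the cube at (11.5, 8.5) is absent (z outside [3.5, 21]); the 17×13 cube at (14, 1) contributes its full rectangle; Taking the union: the 2 present regions are separate (no shared area or edge), so areas and boundary lengths simply add and each stays a separate island — 2 connected regions; the cylinder at (7.5, 0) does not reach this height (z outside [4, 14.5]); After the difference (first − rest): none of the subtracted shapes is present at this height, so the result so far is unchanged — 2 connected regions. Overall, the cross-section has 2 separate islands. The nearest boundary edge runs (14.00, 1.00)→(14.00, 14.00); distance from the point to it = 2.90 mm. The point is not inside any of the regions above, so it lies outside the cross-section (2.90 mm from the nearest boundary).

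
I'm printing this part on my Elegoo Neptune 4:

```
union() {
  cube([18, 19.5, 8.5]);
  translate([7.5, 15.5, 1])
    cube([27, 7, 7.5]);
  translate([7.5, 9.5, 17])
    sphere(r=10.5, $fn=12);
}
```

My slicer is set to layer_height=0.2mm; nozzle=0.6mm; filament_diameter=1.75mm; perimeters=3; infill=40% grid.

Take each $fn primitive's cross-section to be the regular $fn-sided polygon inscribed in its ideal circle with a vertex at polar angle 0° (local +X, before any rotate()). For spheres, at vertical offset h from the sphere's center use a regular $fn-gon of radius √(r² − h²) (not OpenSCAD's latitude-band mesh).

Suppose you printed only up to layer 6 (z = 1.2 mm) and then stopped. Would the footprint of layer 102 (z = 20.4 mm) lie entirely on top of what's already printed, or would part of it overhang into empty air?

part overhangs

Compare the two slices. At z = 1.2: the cube (footprint 18×19.5) is included at this height (area 351.00 mm²); the 27×7 cube at (7.5, 15.5) contributes its full rectangle (area 189.00 mm²); the sphere at (7.5, 9.5) is absent (|z−center|=15.800 > r=10.5); Taking the union: the regions partially overlap — summed areas 540.00 mm² minus the doubly-counted overlap 42.00 mm² gives 498.00 mm² — area = 498.00 mm². At z = 20.4: the cube is absent (z outside [0, 8.5]); the cube at (7.5, 15.5) is absent (z outside [1, 8.5]); the r=10.5 sphere at (7.5, 9.5) contributes a regular 12-gon of circumradius √(10.5²−3.4²) = 9.934 (area = (12/2)·9.934²·sin(360°/12) = 296.07 mm²); Combining (union): only the r=10.5 sphere at (7.5, 9.5) is present, so the union is just that shape — area = 296.07 mm². Checking containment: at z = 20.4 the cross-section extends beyond the z = 1.2 cross-section by about 19.49 mm².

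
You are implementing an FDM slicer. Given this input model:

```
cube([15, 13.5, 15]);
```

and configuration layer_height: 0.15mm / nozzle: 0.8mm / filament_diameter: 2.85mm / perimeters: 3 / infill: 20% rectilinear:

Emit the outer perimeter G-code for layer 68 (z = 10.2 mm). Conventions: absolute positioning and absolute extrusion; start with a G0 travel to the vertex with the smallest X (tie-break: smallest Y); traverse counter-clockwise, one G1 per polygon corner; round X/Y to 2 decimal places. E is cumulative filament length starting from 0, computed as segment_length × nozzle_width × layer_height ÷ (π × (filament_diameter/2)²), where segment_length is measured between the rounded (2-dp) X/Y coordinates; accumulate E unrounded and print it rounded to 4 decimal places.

At z = 10.2 mm: the cube (footprint 15×13.5) is included at this height. The outline is a single polygon with 4 vertices. Extrusion per mm of travel: 0.8 × 0.15 / (π × 1.425²) = 0.018811. Accumulating E over each segment gives final E = 1.0722.

G0 X0.00 Y0.00 Z10.20
G1 X15.00 Y0.00 E0.2822
G1 X15.00 Y13.50 E0.5361
G1 X0.00 Y13.50 E0.8183
G1 X0.00 Y0.00 E1.0722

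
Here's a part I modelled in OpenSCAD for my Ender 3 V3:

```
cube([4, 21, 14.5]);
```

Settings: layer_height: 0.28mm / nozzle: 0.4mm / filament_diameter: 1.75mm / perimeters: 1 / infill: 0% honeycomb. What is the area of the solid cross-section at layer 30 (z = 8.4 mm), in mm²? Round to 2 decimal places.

84.00 mm²

At z = 8.4 mm: the cube is present — its section is the full 4×21 rectangle (area 84.00 mm²). Overall, the cross-section is a single solid region. Net area = 84.00 mm².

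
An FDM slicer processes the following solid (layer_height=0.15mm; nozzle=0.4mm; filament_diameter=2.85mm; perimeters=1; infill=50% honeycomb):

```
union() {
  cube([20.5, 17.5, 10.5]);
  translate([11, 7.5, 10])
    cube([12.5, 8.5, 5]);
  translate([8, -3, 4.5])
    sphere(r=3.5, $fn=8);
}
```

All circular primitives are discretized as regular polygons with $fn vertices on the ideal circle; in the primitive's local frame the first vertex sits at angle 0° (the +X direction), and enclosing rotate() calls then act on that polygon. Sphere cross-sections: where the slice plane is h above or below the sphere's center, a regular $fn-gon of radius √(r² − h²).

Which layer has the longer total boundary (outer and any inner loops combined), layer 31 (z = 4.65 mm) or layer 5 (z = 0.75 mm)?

layer 31 (z = 4.65 mm)

Layer 31 (z = 4.65): the 20.5×17.5 cube contributes its full rectangle (perimeter 76.00 mm); the cube at (11, 7.5) is not intersected at this z (z outside [10, 15]); the sphere at (8, -3): section is a regular 8-gon, circumradius = √(r²−h²) = √(3.5²−0.15²) = 3.497 (perimeter = 2·8·3.497·sin(180°/8) = 21.41 mm); Combining (union): the regions partially overlap (shared area 0.60 mm²), so the edge portions inside another operand are dropped and the merged outline is re-measured after clipping — boundary = 92.42 mm. So its perimeter = 92.42 mm. Layer 5 (z = 0.75): the cube is present — its section is the full 20.5×17.5 rectangle (perimeter 76.00 mm); the cube at (11, 7.5) is absent (z outside [10, 15]); the sphere at (8, -3) does not reach this height (|z−center|=3.750 > r=3.5); Taking the union: only the 20.5×17.5 cube is present, so the union is just that shape — boundary = 76.00 mm. So its perimeter = 76.00 mm. Layer 31 is larger (92.42 vs 76.00 mm).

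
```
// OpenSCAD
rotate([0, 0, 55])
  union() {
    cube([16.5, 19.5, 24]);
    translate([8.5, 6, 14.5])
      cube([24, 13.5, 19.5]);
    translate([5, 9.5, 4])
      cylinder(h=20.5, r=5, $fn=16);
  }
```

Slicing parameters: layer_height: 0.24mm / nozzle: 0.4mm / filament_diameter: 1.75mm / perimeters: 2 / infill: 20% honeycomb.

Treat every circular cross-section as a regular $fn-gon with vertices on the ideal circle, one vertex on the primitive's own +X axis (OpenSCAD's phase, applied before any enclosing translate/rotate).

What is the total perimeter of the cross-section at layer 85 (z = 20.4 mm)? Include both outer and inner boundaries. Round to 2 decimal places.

104.00 mm

At z = 20.4 mm: the cube (footprint 16.5×19.5) is included at this height (perimeter 72.00 mm); the cube at (8.5, 6) is present — its section is the full 24×13.5 rectangle (perimeter 75.00 mm); the r=5 cylinder at (5, 9.5) gives a regular 16-gon of circumradius 5 (constant along its height) (perimeter = 2·16·5.000·sin(180°/16) = 31.21 mm); Merging all regions: the regions partially overlap (shared area 184.54 mm²), so the edge portions inside another operand are dropped and the merged outline is re-measured after clipping — boundary = 104.00 mm; (rotated 55° about Z; rotation is an isometry so areas/perimeters/island counts are preserved). Overall, the cross-section is a single solid region. Total boundary length (outer) = 104.00 mm.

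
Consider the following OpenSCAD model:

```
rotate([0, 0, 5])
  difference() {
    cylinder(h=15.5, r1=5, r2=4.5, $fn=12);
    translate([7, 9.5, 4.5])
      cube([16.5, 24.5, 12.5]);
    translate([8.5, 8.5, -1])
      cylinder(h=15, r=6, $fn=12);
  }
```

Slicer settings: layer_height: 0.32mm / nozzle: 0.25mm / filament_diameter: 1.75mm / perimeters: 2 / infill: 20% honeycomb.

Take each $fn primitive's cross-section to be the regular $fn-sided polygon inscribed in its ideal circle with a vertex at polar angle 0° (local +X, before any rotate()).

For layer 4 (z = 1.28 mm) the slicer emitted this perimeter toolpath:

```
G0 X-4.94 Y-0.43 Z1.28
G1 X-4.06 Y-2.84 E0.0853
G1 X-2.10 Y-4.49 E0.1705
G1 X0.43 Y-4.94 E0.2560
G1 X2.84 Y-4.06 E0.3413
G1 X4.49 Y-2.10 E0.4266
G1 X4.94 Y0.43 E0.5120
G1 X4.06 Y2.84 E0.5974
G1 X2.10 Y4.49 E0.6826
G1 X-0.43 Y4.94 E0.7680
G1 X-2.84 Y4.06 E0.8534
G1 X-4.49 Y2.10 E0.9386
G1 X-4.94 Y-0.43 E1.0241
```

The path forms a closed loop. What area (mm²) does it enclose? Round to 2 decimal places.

73.71 mm²

Apply the shoelace formula to the sequence of (X, Y) vertices; enclosed area = 73.71 mm².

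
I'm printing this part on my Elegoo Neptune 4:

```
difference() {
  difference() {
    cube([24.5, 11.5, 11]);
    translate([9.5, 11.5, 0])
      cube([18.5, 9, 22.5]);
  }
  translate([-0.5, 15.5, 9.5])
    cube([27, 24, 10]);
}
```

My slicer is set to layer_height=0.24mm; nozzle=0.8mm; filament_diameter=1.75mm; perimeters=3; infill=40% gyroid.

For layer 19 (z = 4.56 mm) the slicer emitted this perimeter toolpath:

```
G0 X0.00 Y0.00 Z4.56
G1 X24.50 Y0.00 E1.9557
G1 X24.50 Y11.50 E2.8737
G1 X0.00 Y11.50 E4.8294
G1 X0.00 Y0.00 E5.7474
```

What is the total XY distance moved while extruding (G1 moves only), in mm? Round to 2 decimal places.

Sum the Euclidean lengths of each G1 segment: total = 72.00 mm.

72.00 mm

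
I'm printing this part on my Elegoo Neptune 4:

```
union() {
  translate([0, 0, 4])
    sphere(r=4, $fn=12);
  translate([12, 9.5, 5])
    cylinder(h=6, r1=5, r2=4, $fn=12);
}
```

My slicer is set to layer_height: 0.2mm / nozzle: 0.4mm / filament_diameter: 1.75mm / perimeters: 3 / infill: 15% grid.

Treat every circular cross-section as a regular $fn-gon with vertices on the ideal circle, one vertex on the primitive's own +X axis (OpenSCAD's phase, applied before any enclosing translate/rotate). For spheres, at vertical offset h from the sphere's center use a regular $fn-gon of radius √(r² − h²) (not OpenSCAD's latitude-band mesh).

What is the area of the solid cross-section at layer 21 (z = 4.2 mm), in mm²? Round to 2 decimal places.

At z = 4.2 mm: the r=4 sphere slices to a regular 12-gon of circumradius 3.995 (√(r²−h²) with h=0.2 from center) (area = (12/2)·3.995²·sin(360°/12) = 47.88 mm²); the cone at (12, 9.5) is absent (z outside [5, 11]); Combining (union): only the r=4 sphere is present, so the union is just that shape — area = 47.88 mm². Overall, the cross-section is a single solid region. Net area = 47.88 mm².

47.88 mm²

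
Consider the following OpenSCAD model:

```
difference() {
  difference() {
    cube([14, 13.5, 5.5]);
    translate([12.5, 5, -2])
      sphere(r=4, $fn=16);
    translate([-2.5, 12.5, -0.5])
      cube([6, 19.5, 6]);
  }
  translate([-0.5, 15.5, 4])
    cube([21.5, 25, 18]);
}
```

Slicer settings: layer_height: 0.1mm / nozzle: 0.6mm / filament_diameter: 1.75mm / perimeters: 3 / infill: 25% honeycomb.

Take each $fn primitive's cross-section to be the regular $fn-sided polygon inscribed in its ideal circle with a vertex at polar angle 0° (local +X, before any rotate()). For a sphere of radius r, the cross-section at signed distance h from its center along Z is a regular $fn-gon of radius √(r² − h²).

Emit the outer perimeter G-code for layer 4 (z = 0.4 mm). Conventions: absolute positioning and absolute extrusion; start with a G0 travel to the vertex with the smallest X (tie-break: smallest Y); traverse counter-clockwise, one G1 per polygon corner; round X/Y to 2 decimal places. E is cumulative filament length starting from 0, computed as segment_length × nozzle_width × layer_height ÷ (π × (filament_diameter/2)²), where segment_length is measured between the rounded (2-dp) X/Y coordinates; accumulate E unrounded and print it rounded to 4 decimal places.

G0 X0.00 Y0.00 Z0.40
G1 X14.00 Y0.00 E0.3492
G1 X14.00 Y2.23 E0.4049
G1 X13.72 Y2.04 E0.4133
G1 X12.50 Y1.80 E0.4443
G1 X11.28 Y2.04 E0.4753
G1 X10.24 Y2.74 E0.5066
G1 X9.54 Y3.78 E0.5379
G1 X9.30 Y5.00 E0.5689
G1 X9.54 Y6.22 E0.5999
G1 X10.24 Y7.26 E0.6312
G1 X11.28 Y7.96 E0.6625
G1 X12.50 Y8.20 E0.6935
G1 X13.72 Y7.96 E0.7245
G1 X14.00 Y7.77 E0.7329
G1 X14.00 Y13.50 E0.8759
G1 X3.50 Y13.50 E1.1378
G1 X3.50 Y12.50 E1.1627
G1 X0.00 Y12.50 E1.2500
G1 X0.00 Y0.00 E1.5619

At z = 0.4 mm: the 14×13.5 cube contributes its full rectangle; the sphere at (12.5, 5): section is a regular 16-gon, circumradius = √(r²−h²) = √(4²−2.4²) = 3.200; the cube at (-2.5, 12.5) is present — its section is the full 6×19.5 rectangle; After the difference (first − rest): starting from the 14×13.5 cube, the r=4 sphere at (12.5, 5) partially overlaps it — only the 24.79 mm² overlap (of its 31.35 mm²) is removed, clipping the outline; the 6×19.5 cube at (-2.5, 12.5) partially overlaps it — only the 3.50 mm² overlap (of its 117.00 mm²) is removed, clipping the outline — 1 connected region; the cube at (-0.5, 15.5) does not reach this height (z outside [4, 22]); After the difference (first − rest): none of the subtracted shapes is present at this height, so that combined region is unchanged — 1 connected region. The outline is a single polygon with 19 vertices. Extrusion per mm of travel: 0.6 × 0.1 / (π × 0.875²) = 0.024945. Accumulating E over each segment gives final E = 1.5619.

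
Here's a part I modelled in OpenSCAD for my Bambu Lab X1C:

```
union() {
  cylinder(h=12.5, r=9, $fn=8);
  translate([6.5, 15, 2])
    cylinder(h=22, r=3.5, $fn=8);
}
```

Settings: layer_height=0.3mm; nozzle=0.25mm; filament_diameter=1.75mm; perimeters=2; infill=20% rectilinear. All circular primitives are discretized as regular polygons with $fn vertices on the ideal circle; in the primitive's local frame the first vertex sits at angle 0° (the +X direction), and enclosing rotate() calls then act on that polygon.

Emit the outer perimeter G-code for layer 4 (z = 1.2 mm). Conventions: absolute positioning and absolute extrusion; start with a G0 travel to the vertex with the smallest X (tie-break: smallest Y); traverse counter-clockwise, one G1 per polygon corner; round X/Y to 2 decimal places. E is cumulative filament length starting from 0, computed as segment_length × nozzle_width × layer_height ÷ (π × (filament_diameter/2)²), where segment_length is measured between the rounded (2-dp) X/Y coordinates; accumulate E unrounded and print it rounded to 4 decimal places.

G0 X-9.00 Y0.00 Z1.20
G1 X-6.36 Y-6.36 E0.2147
G1 X0.00 Y-9.00 E0.4294
G1 X6.36 Y-6.36 E0.6442
G1 X9.00 Y0.00 E0.8589
G1 X6.36 Y6.36 E1.0736
G1 X0.00 Y9.00 E1.2883
G1 X-6.36 Y6.36 E1.5030
G1 X-9.00 Y0.00 E1.7178

At z = 1.2 mm: the r=9 cylinder gives a regular 8-gon of circumradius 9 (constant along its height); the cylinder at (6.5, 15) does not reach this height (z outside [2, 24]); Combining (union): only the r=9 cylinder is present, so the union is just that shape — 1 connected region. The outline is a single polygon with 8 vertices. Extrusion per mm of travel: 0.25 × 0.3 / (π × 0.875²) = 0.031181. Accumulating E over each segment gives final E = 1.7178.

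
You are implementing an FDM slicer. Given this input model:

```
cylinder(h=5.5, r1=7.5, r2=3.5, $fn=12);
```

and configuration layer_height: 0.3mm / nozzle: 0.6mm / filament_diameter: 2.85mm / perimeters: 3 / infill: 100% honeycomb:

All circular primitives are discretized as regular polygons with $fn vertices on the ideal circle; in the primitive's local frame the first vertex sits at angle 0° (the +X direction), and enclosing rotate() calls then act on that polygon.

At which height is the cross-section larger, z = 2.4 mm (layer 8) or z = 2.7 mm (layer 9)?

Layer 8 (z = 2.4): the cone contributes a regular 12-gon of circumradius 5.755 (interpolated between r1=7.5 and r2=3.5 at t=0.436) (area = (12/2)·5.755²·sin(360°/12) = 99.34 mm²). So its area = 99.34 mm². Layer 9 (z = 2.7): the cone: at t=0.491 of its height the radius interpolates to r₁+(r₂−r₁)t = 5.536, giving a regular 12-gon of that circumradius (area = (12/2)·5.536²·sin(360°/12) = 91.95 mm²). So its area = 91.95 mm². Layer 8 is larger (99.34 vs 91.95 mm²).

layer 8 (z = 2.4 mm)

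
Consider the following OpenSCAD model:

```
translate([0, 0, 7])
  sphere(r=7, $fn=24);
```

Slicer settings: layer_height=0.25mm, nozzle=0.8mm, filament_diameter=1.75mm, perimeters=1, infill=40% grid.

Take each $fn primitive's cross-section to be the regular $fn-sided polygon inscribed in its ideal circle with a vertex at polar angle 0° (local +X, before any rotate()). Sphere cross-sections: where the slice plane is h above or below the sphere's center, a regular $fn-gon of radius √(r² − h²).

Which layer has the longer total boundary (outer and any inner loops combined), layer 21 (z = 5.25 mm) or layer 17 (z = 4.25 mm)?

Layer 21 (z = 5.25): the r=7 sphere slices to a regular 24-gon of circumradius 6.778 (√(r²−h²) with h=1.75 from center) (perimeter = 2·24·6.778·sin(180°/24) = 42.46 mm). So its perimeter = 42.46 mm. Layer 17 (z = 4.25): the sphere: section is a regular 24-gon, circumradius = √(r²−h²) = √(7²−2.75²) = 6.437 (perimeter = 2·24·6.437·sin(180°/24) = 40.33 mm). So its perimeter = 40.33 mm. Layer 21 is larger (42.46 vs 40.33 mm).

layer 21 (z = 5.25 mm)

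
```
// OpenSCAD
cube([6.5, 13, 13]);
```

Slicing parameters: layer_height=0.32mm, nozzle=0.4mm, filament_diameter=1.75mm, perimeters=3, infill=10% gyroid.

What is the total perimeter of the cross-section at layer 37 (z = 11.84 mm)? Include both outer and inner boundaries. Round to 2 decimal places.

39.00 mm

At z = 11.84 mm: the cube is present — its section is the full 6.5×13 rectangle (perimeter 39.00 mm). Overall, the cross-section is a single solid region. Total boundary length (outer) = 39.00 mm.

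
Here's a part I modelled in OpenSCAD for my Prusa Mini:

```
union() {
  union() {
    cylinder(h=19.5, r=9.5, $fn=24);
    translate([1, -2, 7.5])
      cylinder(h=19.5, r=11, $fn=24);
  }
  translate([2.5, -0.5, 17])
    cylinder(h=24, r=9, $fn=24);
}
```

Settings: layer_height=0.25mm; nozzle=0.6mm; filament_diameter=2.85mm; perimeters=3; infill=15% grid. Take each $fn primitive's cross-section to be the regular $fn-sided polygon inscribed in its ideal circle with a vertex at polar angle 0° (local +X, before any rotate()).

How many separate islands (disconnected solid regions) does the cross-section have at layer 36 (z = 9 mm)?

At z = 9 mm: the r=9.5 cylinder contributes a regular 24-gon of circumradius 9.5; the r=11 cylinder at (1, -2) gives a regular 24-gon of circumradius 11 (constant along its height); Taking the union: the regions partially overlap (shared area 271.93 mm²), so overlapping operands fuse into one piece — 1 connected region; the cylinder at (2.5, -0.5) is absent (z outside [17, 41]); Merging all regions: only that combined region is present, so the union is just that shape — 1 connected region. Overall, the cross-section is a single solid region. Island count = 1.

1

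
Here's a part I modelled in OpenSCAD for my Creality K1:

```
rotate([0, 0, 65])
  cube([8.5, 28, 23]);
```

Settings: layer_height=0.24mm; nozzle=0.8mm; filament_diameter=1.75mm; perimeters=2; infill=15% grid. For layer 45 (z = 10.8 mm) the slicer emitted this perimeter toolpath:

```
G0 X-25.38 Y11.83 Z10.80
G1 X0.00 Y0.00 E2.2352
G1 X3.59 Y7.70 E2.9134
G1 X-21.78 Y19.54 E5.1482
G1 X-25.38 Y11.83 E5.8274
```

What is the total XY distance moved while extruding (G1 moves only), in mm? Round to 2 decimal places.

73.00 mm

Sum the Euclidean lengths of each G1 segment: total = 73.00 mm.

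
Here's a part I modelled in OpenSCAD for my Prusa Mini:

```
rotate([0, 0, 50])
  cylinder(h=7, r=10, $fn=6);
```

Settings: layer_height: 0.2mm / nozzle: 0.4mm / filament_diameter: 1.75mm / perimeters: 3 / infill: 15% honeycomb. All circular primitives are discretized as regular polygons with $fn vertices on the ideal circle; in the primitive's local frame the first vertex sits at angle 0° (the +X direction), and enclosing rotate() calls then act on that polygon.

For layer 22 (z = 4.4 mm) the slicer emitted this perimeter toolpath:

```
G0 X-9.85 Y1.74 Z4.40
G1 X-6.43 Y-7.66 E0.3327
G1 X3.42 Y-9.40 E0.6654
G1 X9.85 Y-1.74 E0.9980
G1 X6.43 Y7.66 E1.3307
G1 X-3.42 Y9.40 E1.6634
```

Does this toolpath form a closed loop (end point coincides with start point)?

Start point (G0): (-9.85, 1.74). End point (last G1): the path does not return to the start — open.

no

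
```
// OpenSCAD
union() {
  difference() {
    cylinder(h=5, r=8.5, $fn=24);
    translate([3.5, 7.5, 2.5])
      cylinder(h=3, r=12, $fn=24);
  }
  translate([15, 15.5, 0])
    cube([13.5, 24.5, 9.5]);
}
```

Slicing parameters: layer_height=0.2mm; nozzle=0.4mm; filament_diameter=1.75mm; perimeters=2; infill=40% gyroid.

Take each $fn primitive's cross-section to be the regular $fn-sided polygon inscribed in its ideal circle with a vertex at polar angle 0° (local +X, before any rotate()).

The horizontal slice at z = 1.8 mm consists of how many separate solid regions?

2

At z = 1.8 mm: the r=8.5 cylinder contributes a regular 24-gon of circumradius 8.5; the cylinder at (3.5, 7.5) does not reach this height (z outside [2.5, 5.5]); Taking the first minus the rest: none of the subtracted shapes is present at this height, so the r=8.5 cylinder is unchanged — 1 connected region; the cube at (15, 15.5) (footprint 13.5×24.5) is included at this height; Taking the union: the 2 present regions are separate (no shared area or edge), so areas and boundary lengths simply add and each stays a separate island — 2 connected regions. The result has 2 disconnected regions.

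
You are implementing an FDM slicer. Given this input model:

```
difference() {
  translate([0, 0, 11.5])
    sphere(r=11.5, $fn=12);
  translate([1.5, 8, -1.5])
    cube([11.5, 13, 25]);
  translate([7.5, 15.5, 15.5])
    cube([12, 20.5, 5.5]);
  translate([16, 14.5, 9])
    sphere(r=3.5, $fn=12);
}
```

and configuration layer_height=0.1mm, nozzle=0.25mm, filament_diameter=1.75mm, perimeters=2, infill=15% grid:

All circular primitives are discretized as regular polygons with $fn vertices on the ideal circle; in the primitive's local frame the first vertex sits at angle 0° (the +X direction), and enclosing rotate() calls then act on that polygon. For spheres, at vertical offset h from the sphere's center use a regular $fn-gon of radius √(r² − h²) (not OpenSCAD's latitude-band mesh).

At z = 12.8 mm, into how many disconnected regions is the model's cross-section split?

1

At z = 12.8 mm: the r=11.5 sphere slices to a regular 12-gon of circumradius 11.426 (√(r²−h²) with h=1.3 from center); the cube at (1.5, 8) is present — its section is the full 11.5×13 rectangle; the cube at (7.5, 15.5) does not reach this height (z outside [15.5, 21]); the sphere at (16, 14.5) is absent (|z−center|=3.800 > r=3.5); Subtracting the remaining from the first: starting from the r=11.5 sphere, the 11.5×13 cube at (1.5, 8) partially overlaps it — only the 12.16 mm² overlap (of its 149.50 mm²) is removed, clipping the outline — 1 connected region. The result has 1 disconnected region.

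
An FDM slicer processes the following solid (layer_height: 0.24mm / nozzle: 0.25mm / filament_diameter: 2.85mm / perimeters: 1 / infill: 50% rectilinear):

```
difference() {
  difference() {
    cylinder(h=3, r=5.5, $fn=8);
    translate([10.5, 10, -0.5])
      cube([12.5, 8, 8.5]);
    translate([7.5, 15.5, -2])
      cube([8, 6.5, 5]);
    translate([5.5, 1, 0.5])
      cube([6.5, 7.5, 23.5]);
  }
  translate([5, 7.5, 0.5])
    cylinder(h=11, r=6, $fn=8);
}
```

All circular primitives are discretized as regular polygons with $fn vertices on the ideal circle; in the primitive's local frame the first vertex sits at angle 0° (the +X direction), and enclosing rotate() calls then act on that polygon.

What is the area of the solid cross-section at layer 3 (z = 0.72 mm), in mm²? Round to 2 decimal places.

At z = 0.72 mm: the cylinder: section is a regular 8-gon, circumradius r=5.5 (area = (8/2)·5.500²·sin(360°/8) = 85.56 mm²); the cube at (10.5, 10) is present — its section is the full 12.5×8 rectangle (area 100.00 mm²); the cube at (7.5, 15.5) (footprint 8×6.5) is included at this height (area 52.00 mm²); the cube at (5.5, 1) is present — its section is the full 6.5×7.5 rectangle (area 48.75 mm²); Subtracting the remaining from the first: starting from the r=5.5 cylinder (85.56 mm²), the 12.5×8 cube at (10.5, 10) misses the remaining region (no effect); the 8×6.5 cube at (7.5, 15.5) misses the remaining region (no effect); the 6.5×7.5 cube at (5.5, 1) misses the remaining region (no effect) — area = 85.56 mm²; the r=6 cylinder at (5, 7.5) contributes a regular 8-gon of circumradius 6 (area = (8/2)·6.000²·sin(360°/8) = 101.82 mm²); Subtracting the remaining from the first: starting from the result so far (85.56 mm²), the r=6 cylinder at (5, 7.5) partially overlaps it — only the 7.89 mm² overlap (of its 101.82 mm²) is removed, clipping the outline — area = 77.67 mm². Overall, the cross-section is a single solid region. Net area = 77.67 mm².

77.67 mm²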